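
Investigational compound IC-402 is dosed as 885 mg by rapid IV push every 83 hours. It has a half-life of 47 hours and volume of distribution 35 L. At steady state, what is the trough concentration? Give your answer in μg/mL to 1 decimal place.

Over one 83-h interval, 83/47 ≈ 1.766 half-lives elapse, leaving f ≈ 0.2940 of each dose.
Single-dose peak C₀ = D/Vd = 885/35 ≈ 25.286 μg/mL.
Steady-state trough Cmin,ss = C₀·f/(1−f) ≈ 25.286 × 0.2940/0.7060 ≈ 10.530 μg/mL.

10.5 μg/mL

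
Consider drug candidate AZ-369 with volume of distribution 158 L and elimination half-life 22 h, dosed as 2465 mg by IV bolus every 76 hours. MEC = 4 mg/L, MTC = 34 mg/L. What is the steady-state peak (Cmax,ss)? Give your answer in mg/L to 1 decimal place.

k = ln2/t½ = ln2/22 ≈ 0.031507 h⁻¹; fraction remaining f = e^(−kτ) = e^(−0.031507×76) ≈ 0.0912.
Accumulation ratio R = 1/(1 − f) ≈ 1/0.9088 ≈ 1.1004.
Each bolus raises the concentration by D/Vd = 2465/158 ≈ 15.601 mg/L.
Cmax,ss = C₀/(1 − f) ≈ 15.601/0.9088 ≈ 17.167 mg/L.
Peak 17.2 mg/L vs MTC 34 mg/L: below toxic threshold.

17.2 mg/L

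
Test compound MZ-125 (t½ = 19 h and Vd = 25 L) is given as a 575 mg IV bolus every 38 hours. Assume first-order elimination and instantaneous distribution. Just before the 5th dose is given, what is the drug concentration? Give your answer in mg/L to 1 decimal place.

f = (1/2)^(τ/t½) = (1/2)^(38/19) ≈ 0.2500.
C₀ = D/Vd = 575/25 ≈ 23.000 mg/L.
Before the 5th dose, 4 doses have been given. Superposition: Cmin = C₀·(f + f² + … + f^4).
≈ 23.000 × (0.2500 + 0.0625 + 0.0156 + 0.0039) ≈ 23.000 × 0.3320 ≈ 7.636 mg/L.

7.6 mg/L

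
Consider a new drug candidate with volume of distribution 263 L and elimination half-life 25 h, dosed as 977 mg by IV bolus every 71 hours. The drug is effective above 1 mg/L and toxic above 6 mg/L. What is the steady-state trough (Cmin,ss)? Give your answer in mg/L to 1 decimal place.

τ/t½ = 71/25 ≈ 2.84, so fraction remaining f = (1/2)^(71/25) ≈ 0.1397.
Each bolus raises the concentration by D/Vd = 977/263 ≈ 3.715 mg/L.
Steady-state trough Cmin,ss = C₀·f/(1−f) ≈ 3.715 × 0.1397/0.8603 ≈ 0.603 mg/L.
Trough 0.6 mg/L vs MEC 1 mg/L: subtherapeutic.

0.6 mg/L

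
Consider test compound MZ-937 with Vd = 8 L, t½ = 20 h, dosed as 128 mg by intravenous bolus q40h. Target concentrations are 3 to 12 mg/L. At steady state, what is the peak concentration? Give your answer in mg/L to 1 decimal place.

21.3 mg/L

The dosing interval is 2 half-lives, so f = 2^(−2) = 0.25.
At steady state, R = 1/(1 − 0.25) = 4/3.
Single-dose peak C₀ = D/Vd = 128/8 = 16 mg/L.
Steady-state peak Cmax,ss = C₀·R = 16 × 4/3 ≈ 21.333 mg/L.
Peak 21.3 mg/L vs MTC 12 mg/L: exceeds toxic threshold.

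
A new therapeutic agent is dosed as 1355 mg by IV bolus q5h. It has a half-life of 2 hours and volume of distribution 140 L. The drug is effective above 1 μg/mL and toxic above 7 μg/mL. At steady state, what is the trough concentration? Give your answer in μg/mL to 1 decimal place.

2.1 μg/mL

τ/t½ = 5/2 ≈ 2.5, so fraction remaining f = (1/2)^(5/2) ≈ 0.1768.
Accumulation ratio R = 1/(1 − f) ≈ 1/0.8232 ≈ 1.2148.
Single-dose peak C₀ = D/Vd = 1355/140 ≈ 9.679 μg/mL.
Steady-state peak Cmax,ss = C₀·R ≈ 9.679 × 1.2148 ≈ 11.758 μg/mL.
Steady-state trough Cmin,ss = Cmax,ss·f ≈ 11.758 × 0.1768 ≈ 2.079 μg/mL.
Trough 2.1 μg/mL vs MEC 1 μg/mL: adequate.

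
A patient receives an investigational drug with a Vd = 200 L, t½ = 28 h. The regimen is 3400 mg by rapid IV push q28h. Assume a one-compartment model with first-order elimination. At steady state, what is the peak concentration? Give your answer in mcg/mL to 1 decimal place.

The dosing interval is 1 half-life, so f = 2^(−1) = 0.5.
Accumulation ratio R = 1/(1 − f) = 1/0.5 = 2/1.
Single-dose peak C₀ = D/Vd = 3400/200 = 17 mcg/mL.
Steady-state peak Cmax,ss = C₀·R = 17 × 2/1 ≈ 34.000 mcg/mL.

34.0 mcg/mL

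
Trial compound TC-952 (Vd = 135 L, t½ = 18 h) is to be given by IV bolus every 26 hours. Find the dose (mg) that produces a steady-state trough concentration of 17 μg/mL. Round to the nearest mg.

τ/t½ = 26/18 ≈ 1.4444, so f = (1/2)^(26/18) ≈ 0.367434.
Cmin,ss = (D/Vd)·f/(1−f), so D = Cmin,ss·Vd·(1−f)/f.
D = 17 × 135 × (1−f)/f ≈ 17 × 135 × 1.72158 ≈ 3951.03 mg.

3951 mg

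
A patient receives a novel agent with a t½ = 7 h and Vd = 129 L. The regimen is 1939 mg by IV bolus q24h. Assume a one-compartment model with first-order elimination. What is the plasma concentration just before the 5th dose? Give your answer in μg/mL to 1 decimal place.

f = (1/2)^(τ/t½) = (1/2)^(24/7) ≈ 0.0929.
C₀ = D/Vd = 1939/129 ≈ 15.031 μg/mL.
Before the 5th dose, 4 doses have been given. Superposition: Cmin = C₀·(f + f² + … + f^4).
≈ 15.031 × (0.0929 + 0.0086 + 0.0008 + 0.0001) ≈ 15.031 × 0.1024 ≈ 1.539 μg/mL.

1.5 μg/mL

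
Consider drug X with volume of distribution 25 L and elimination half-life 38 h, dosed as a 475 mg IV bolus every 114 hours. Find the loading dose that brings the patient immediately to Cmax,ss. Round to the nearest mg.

543 mg

f = (1/2)^(114/38) ≈ 0.125000; accumulation ratio R = 1/(1−f) ≈ 1.14286.
Loading dose to hit Cmax,ss on first dose: D_load = D_maint·R ≈ 475 × 1.14286 ≈ 542.86 mg.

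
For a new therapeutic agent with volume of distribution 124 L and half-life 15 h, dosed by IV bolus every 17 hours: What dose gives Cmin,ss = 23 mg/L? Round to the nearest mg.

τ/t½ = 17/15 ≈ 1.1333, so f = (1/2)^(17/15) ≈ 0.455861.
Cmin,ss = (D/Vd)·f/(1−f), so D = Cmin,ss·Vd·(1−f)/f.
D = 23 × 124 × (1−f)/f ≈ 23 × 124 × 1.19365 ≈ 3404.29 mg.

3404 mg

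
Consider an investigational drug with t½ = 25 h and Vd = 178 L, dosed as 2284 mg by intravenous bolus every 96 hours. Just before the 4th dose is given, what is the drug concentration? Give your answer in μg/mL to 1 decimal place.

1.0 μg/mL

f = (1/2)^(τ/t½) = (1/2)^(96/25) ≈ 0.0698.
C₀ = D/Vd = 2284/178 ≈ 12.831 μg/mL.
Before the 4th dose, 3 doses have been given. Superposition: Cmin = C₀·(f + f² + … + f^3).
≈ 12.831 × (0.0698 + 0.0049 + 0.0003) ≈ 12.831 × 0.0750 ≈ 0.962 μg/mL.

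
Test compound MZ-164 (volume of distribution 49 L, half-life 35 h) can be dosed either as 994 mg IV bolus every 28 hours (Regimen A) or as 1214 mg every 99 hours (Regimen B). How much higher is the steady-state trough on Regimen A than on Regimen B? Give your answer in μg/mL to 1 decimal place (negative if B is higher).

23.3 μg/mL

Regimen A: f = (1/2)^(28/35) ≈ 0.5743; Cmin,ss = (994/49)·f/(1−f) ≈ 27.367 μg/mL.
Regimen B: f = (1/2)^(99/35) ≈ 0.1408; Cmin,ss = (1214/49)·f/(1−f) ≈ 4.060 μg/mL.
Difference ≈ 27.367 − 4.060 ≈ 23.307 μg/mL.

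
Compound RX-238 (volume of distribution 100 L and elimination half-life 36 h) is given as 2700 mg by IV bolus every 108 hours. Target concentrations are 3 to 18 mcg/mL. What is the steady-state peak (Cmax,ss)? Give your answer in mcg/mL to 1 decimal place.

The dosing interval is 3 half-lives, so f = 2^(−3) = 0.125.
At steady state, R = 1/(1 − 0.125) = 8/7.
Single-dose peak C₀ = D/Vd = 2700/100 = 27 mcg/mL.
Steady-state peak Cmax,ss = C₀·R = 27 × 8/7 ≈ 30.857 mcg/mL.
Peak 30.9 mcg/mL vs MTC 18 mcg/mL: exceeds toxic threshold.

30.9 mcg/mL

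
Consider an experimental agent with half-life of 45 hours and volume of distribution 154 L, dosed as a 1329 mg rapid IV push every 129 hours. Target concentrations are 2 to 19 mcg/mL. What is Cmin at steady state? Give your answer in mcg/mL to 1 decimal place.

Over one 129-h interval, 129/45 ≈ 2.8667 half-lives elapse, leaving f ≈ 0.1371 of each dose.
At steady state, accumulation factor R = 1/(1 − e^(−kτ)) ≈ 1.1589.
Each bolus raises the concentration by D/Vd = 1329/154 ≈ 8.630 mcg/mL.
Steady-state peak Cmax,ss = C₀·R ≈ 8.630 × 1.1589 ≈ 10.001 mcg/mL.
Steady-state trough Cmin,ss = Cmax,ss·f ≈ 10.001 × 0.1371 ≈ 1.371 mcg/mL.
Trough 1.4 mcg/mL vs MEC 2 mcg/mL: subtherapeutic.

1.4 mcg/mL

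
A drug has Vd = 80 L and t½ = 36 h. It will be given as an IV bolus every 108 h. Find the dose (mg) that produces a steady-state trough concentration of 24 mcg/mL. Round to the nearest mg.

13440 mg

τ/t½ = 108/36 ≈ 3, so f = (1/2)^(108/36) ≈ 0.125000.
Cmin,ss = (D/Vd)·f/(1−f), so D = Cmin,ss·Vd·(1−f)/f.
D = 24 × 80 × (1−f)/f ≈ 24 × 80 × 7.00000 ≈ 13440.00 mg.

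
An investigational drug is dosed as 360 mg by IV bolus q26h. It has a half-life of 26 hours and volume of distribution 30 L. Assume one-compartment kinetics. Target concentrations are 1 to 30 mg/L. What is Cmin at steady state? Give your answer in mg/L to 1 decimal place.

τ = 26 h = 1 half-life, so f = (1/2)^1 = 0.5.
At steady state, R = 1/(1 − 0.5) = 2/1.
Single-dose peak C₀ = D/Vd = 360/30 = 12 mg/L.
Steady-state peak Cmax,ss = C₀·R = 12 × 2/1 ≈ 24.000 mg/L.
Steady-state trough Cmin,ss = Cmax,ss·f ≈ 24.000 × 0.5 ≈ 12.000 mg/L.
Trough 12.0 mg/L vs MEC 1 mg/L: adequate.

12.0 mg/L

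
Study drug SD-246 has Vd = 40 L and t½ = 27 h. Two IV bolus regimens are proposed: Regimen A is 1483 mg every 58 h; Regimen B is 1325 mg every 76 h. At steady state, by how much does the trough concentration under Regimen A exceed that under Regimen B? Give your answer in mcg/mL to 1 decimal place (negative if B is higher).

5.3 mcg/mL

Regimen A: f = (1/2)^(58/27) ≈ 0.2256; Cmin,ss = (1483/40)·f/(1−f) ≈ 10.801 mcg/mL.
Regimen B: f = (1/2)^(76/27) ≈ 0.1421; Cmin,ss = (1325/40)·f/(1−f) ≈ 5.487 mcg/mL.
Difference ≈ 10.801 − 5.487 ≈ 5.314 mcg/mL.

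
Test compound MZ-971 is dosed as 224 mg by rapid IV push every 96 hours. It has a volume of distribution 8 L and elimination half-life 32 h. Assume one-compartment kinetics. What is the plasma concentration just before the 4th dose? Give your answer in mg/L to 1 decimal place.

4.0 mg/L

f = (1/2)^(τ/t½) = (1/2)^(96/32) ≈ 0.1250.
C₀ = D/Vd = 224/8 ≈ 28.000 mg/L.
Before the 4th dose, 3 doses have been given. Superposition: Cmin = C₀·(f + f² + … + f^3).
≈ 28.000 × (0.1250 + 0.0156 + 0.0020) ≈ 28.000 × 0.1426 ≈ 3.993 mg/L.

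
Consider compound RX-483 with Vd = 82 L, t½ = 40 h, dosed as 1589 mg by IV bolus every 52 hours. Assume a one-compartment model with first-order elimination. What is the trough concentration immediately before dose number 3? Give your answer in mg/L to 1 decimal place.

f = (1/2)^(τ/t½) = (1/2)^(52/40) ≈ 0.4061.
C₀ = D/Vd = 1589/82 ≈ 19.378 mg/L.
Before the 3rd dose, 2 doses have been given. Superposition: Cmin = C₀·(f + f²).
≈ 19.378 × (0.4061 + 0.1649) ≈ 19.378 × 0.5710 ≈ 11.065 mg/L.

11.1 mg/L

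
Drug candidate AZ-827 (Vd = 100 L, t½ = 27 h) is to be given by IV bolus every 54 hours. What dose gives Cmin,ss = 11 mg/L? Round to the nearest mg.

3300 mg

τ/t½ = 54/27 ≈ 2, so f = (1/2)^(54/27) ≈ 0.250000.
Cmin,ss = (D/Vd)·f/(1−f), so D = Cmin,ss·Vd·(1−f)/f.
D = 11 × 100 × (1−f)/f ≈ 11 × 100 × 3.00000 ≈ 3300.00 mg.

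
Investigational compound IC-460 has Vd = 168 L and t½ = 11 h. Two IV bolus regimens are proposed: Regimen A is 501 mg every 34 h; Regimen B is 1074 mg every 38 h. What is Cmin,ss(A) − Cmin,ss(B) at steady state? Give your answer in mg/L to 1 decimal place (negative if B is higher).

-0.2 mg/L

Regimen A: f = (1/2)^(34/11) ≈ 0.1174; Cmin,ss = (501/168)·f/(1−f) ≈ 0.397 mg/L.
Regimen B: f = (1/2)^(38/11) ≈ 0.0912; Cmin,ss = (1074/168)·f/(1−f) ≈ 0.642 mg/L.
Difference ≈ 0.397 − 0.642 ≈ -0.245 mg/L.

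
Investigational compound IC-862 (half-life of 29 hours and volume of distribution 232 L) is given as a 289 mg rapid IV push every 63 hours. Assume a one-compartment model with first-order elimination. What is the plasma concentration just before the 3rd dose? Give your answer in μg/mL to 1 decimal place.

f = (1/2)^(τ/t½) = (1/2)^(63/29) ≈ 0.2218.
C₀ = D/Vd = 289/232 ≈ 1.246 μg/mL.
Before the 3rd dose, 2 doses have been given. Superposition: Cmin = C₀·(f + f²).
≈ 1.246 × (0.2218 + 0.0492) ≈ 1.246 × 0.2710 ≈ 0.338 μg/mL.

0.3 μg/mL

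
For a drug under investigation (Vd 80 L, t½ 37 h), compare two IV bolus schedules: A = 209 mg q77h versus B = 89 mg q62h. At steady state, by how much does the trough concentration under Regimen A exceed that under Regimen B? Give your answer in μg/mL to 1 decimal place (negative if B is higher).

0.3 μg/mL

Regimen A: f = (1/2)^(77/37) ≈ 0.2363; Cmin,ss = (209/80)·f/(1−f) ≈ 0.808 μg/mL.
Regimen B: f = (1/2)^(62/37) ≈ 0.3130; Cmin,ss = (89/80)·f/(1−f) ≈ 0.507 μg/mL.
Difference ≈ 0.808 − 0.507 ≈ 0.301 μg/mL.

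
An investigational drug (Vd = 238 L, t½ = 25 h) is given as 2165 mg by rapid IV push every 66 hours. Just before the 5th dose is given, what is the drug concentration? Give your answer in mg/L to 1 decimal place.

1.7 mg/L

f = (1/2)^(τ/t½) = (1/2)^(66/25) ≈ 0.1604.
C₀ = D/Vd = 2165/238 ≈ 9.097 mg/L.
Before the 5th dose, 4 doses have been given. Superposition: Cmin = C₀·(f + f² + … + f^4).
≈ 9.097 × (0.1604 + 0.0257 + 0.0041 + 0.0007) ≈ 9.097 × 0.1909 ≈ 1.737 mg/L.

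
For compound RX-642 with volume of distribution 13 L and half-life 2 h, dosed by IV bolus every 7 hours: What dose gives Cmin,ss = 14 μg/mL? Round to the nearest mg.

τ/t½ = 7/2 ≈ 3.5, so f = (1/2)^(7/2) ≈ 0.088388.
Cmin,ss = (D/Vd)·f/(1−f), so D = Cmin,ss·Vd·(1−f)/f.
D = 14 × 13 × (1−f)/f ≈ 14 × 13 × 10.31375 ≈ 1877.10 mg.

1877 mg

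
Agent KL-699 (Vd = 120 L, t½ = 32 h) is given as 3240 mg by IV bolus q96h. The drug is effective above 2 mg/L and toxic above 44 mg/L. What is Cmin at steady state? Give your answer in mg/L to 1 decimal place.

3.9 mg/L

τ = 96 h = 3 half-lives, so f = (1/2)^3 = 0.125.
Accumulation ratio R = 1/(1 − f) = 1/0.875 = 8/7.
Single-dose peak C₀ = D/Vd = 3240/120 = 27 mg/L.
Steady-state peak Cmax,ss = C₀·R = 27 × 8/7 ≈ 30.857 mg/L.
Steady-state trough Cmin,ss = Cmax,ss·f ≈ 30.857 × 0.125 ≈ 3.857 mg/L.
Trough 3.9 mg/L vs MEC 2 mg/L: adequate.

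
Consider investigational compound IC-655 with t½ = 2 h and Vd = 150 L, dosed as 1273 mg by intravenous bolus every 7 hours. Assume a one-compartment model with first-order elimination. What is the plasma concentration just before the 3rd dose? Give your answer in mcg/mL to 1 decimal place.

0.8 mcg/mL

f = (1/2)^(τ/t½) = (1/2)^(7/2) ≈ 0.0884.
C₀ = D/Vd = 1273/150 ≈ 8.487 mcg/mL.
Before the 3rd dose, 2 doses have been given. Superposition: Cmin = C₀·(f + f²).
≈ 8.487 × (0.0884 + 0.0078) ≈ 8.487 × 0.0962 ≈ 0.816 mcg/mL.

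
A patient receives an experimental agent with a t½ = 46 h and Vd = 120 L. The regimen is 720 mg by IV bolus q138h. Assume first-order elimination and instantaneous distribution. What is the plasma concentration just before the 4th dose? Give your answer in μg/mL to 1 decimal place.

f = (1/2)^(τ/t½) = (1/2)^(138/46) ≈ 0.1250.
C₀ = D/Vd = 720/120 ≈ 6.000 μg/mL.
Before the 4th dose, 3 doses have been given. Superposition: Cmin = C₀·(f + f² + … + f^3).
≈ 6.000 × (0.1250 + 0.0156 + 0.0020) ≈ 6.000 × 0.1426 ≈ 0.856 μg/mL.

0.9 μg/mL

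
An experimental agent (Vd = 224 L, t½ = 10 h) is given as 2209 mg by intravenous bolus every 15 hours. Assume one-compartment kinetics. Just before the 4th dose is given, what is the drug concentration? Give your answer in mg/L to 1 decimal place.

5.2 mg/L

f = (1/2)^(τ/t½) = (1/2)^(15/10) ≈ 0.3536.
C₀ = D/Vd = 2209/224 ≈ 9.862 mg/L.
Before the 4th dose, 3 doses have been given. Superposition: Cmin = C₀·(f + f² + … + f^3).
≈ 9.862 × (0.3536 + 0.1250 + 0.0442) ≈ 9.862 × 0.5228 ≈ 5.156 mg/L.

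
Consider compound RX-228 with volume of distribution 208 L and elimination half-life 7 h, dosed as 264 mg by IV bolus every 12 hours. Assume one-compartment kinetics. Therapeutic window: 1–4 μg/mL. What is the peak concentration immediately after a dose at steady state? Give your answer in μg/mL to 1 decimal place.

τ/t½ = 12/7 ≈ 1.7143, so fraction remaining f = (1/2)^(12/7) ≈ 0.3048.
At steady state, accumulation factor R = 1/(1 − e^(−kτ)) ≈ 1.4384.
Single-dose peak C₀ = D/Vd = 264/208 ≈ 1.269 μg/mL.
Steady-state peak Cmax,ss = C₀·R ≈ 1.269 × 1.4384 ≈ 1.825 μg/mL.
Peak 1.8 μg/mL vs MTC 4 μg/mL: below toxic threshold.

1.8 μg/mL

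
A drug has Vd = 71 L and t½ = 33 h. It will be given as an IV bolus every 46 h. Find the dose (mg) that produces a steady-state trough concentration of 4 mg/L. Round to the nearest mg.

τ/t½ = 46/33 ≈ 1.3939, so f = (1/2)^(46/33) ≈ 0.380524.
Cmin,ss = (D/Vd)·f/(1−f), so D = Cmin,ss·Vd·(1−f)/f.
D = 4 × 71 × (1−f)/f ≈ 4 × 71 × 1.62796 ≈ 462.34 mg.

462 mg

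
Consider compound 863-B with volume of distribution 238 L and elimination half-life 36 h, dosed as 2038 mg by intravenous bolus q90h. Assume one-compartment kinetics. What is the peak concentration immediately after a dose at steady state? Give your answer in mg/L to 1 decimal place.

10.4 mg/L

Over one 90-h interval, 90/36 ≈ 2.5 half-lives elapse, leaving f ≈ 0.1768 of each dose.
At steady state, accumulation factor R = 1/(1 − e^(−kτ)) ≈ 1.2148.
Single-dose peak C₀ = D/Vd = 2038/238 ≈ 8.563 mg/L.
Steady-state peak Cmax,ss = C₀·R ≈ 8.563 × 1.2148 ≈ 10.402 mg/L.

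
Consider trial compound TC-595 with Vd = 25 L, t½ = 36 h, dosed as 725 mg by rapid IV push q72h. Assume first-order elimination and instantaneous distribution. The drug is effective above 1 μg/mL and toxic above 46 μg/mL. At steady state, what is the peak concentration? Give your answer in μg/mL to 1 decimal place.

38.7 μg/mL

τ = 72 h = 2 half-lives, so f = (1/2)^2 = 0.25.
At steady state, R = 1/(1 − 0.25) = 4/3.
Single-dose peak C₀ = D/Vd = 725/25 = 29 μg/mL.
Steady-state peak Cmax,ss = C₀·R = 29 × 4/3 ≈ 38.667 μg/mL.
Peak 38.7 μg/mL vs MTC 46 μg/mL: below toxic threshold.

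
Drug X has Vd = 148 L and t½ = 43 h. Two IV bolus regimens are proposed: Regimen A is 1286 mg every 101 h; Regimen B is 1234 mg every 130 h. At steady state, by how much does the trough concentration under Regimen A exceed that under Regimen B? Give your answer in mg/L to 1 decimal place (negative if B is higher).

Regimen A: f = (1/2)^(101/43) ≈ 0.1963; Cmin,ss = (1286/148)·f/(1−f) ≈ 2.122 mg/L.
Regimen B: f = (1/2)^(130/43) ≈ 0.1230; Cmin,ss = (1234/148)·f/(1−f) ≈ 1.169 mg/L.
Difference ≈ 2.122 − 1.169 ≈ 0.953 mg/L.

1.0 mg/L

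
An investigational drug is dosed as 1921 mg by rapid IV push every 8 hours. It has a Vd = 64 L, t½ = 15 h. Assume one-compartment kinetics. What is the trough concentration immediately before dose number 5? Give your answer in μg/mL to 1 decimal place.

51.8 μg/mL

f = (1/2)^(τ/t½) = (1/2)^(8/15) ≈ 0.6910.
C₀ = D/Vd = 1921/64 ≈ 30.016 μg/mL.
Before the 5th dose, 4 doses have been given. Superposition: Cmin = C₀·(f + f² + … + f^4).
≈ 30.016 × (0.6910 + 0.4775 + 0.3299 + 0.2280) ≈ 30.016 × 1.7264 ≈ 51.820 μg/mL.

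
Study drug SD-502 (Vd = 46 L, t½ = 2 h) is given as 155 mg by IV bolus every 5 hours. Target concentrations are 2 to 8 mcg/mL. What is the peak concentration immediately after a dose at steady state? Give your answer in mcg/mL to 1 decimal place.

4.1 mcg/mL

k = ln2/t½ = ln2/2 ≈ 0.346574 h⁻¹; fraction remaining f = e^(−kτ) = e^(−0.346574×5) ≈ 0.1768.
At steady state, accumulation factor R = 1/(1 − e^(−kτ)) ≈ 1.2148.
Each bolus raises the concentration by D/Vd = 155/46 ≈ 3.370 mcg/mL.
Steady-state peak Cmax,ss = C₀·R ≈ 3.370 × 1.2148 ≈ 4.094 mcg/mL.
Peak 4.1 mcg/mL vs MTC 8 mcg/mL: below toxic threshold.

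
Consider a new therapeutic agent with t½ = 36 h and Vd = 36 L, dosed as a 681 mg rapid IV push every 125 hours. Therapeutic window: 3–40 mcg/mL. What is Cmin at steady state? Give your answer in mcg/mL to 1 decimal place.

1.9 mcg/mL

Over one 125-h interval, 125/36 ≈ 3.4722 half-lives elapse, leaving f ≈ 0.0901 of each dose.
Single-dose peak C₀ = D/Vd = 681/36 ≈ 18.917 mcg/mL.
Steady-state trough Cmin,ss = C₀·f/(1−f) ≈ 18.917 × 0.0901/0.9099 ≈ 1.873 mcg/mL.
Trough 1.9 mcg/mL vs MEC 3 mcg/mL: subtherapeutic.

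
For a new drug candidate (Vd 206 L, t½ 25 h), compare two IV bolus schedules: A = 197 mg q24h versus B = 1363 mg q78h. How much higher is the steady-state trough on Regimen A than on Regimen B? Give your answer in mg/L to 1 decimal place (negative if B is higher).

0.2 mg/L

Regimen A: f = (1/2)^(24/25) ≈ 0.5141; Cmin,ss = (197/206)·f/(1−f) ≈ 1.012 mg/L.
Regimen B: f = (1/2)^(78/25) ≈ 0.1150; Cmin,ss = (1363/206)·f/(1−f) ≈ 0.860 mg/L.
Difference ≈ 1.012 − 0.860 ≈ 0.152 mg/L.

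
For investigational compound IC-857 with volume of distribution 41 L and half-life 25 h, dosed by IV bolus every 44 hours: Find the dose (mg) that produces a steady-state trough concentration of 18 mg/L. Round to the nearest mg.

1762 mg

τ/t½ = 44/25 ≈ 1.76, so f = (1/2)^(44/25) ≈ 0.295248.
Cmin,ss = (D/Vd)·f/(1−f), so D = Cmin,ss·Vd·(1−f)/f.
D = 18 × 41 × (1−f)/f ≈ 18 × 41 × 2.38698 ≈ 1761.59 mg.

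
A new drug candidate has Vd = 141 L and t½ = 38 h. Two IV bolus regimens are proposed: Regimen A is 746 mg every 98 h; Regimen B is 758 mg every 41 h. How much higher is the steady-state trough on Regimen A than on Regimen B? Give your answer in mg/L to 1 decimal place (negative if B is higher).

-3.8 mg/L

Regimen A: f = (1/2)^(98/38) ≈ 0.1674; Cmin,ss = (746/141)·f/(1−f) ≈ 1.064 mg/L.
Regimen B: f = (1/2)^(41/38) ≈ 0.4734; Cmin,ss = (758/141)·f/(1−f) ≈ 4.833 mg/L.
Difference ≈ 1.064 − 4.833 ≈ -3.769 mg/L.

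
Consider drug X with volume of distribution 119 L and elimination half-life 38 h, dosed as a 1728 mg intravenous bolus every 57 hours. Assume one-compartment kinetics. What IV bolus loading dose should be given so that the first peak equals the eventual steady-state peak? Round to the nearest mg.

f = (1/2)^(57/38) ≈ 0.353553; accumulation ratio R = 1/(1−f) ≈ 1.54692.
Loading dose to hit Cmax,ss on first dose: D_load = D_maint·R ≈ 1728 × 1.54692 ≈ 2673.08 mg.

2673 mg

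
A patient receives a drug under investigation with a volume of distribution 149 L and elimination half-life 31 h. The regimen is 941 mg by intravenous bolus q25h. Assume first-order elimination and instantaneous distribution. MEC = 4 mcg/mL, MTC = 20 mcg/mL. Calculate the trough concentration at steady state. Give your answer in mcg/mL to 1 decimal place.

τ/t½ = 25/31 ≈ 0.80645, so fraction remaining f = (1/2)^(25/31) ≈ 0.5718.
Accumulation ratio R = 1/(1 − f) ≈ 1/0.4282 ≈ 2.3354.
Single-dose peak C₀ = D/Vd = 941/149 ≈ 6.315 mcg/mL.
Steady-state peak Cmax,ss = C₀·R ≈ 6.315 × 2.3354 ≈ 14.748 mcg/mL.
One interval later, Cmin,ss = Cmax,ss·e^(−kτ) ≈ 14.748 × 0.5718 ≈ 8.433 mcg/mL.
Trough 8.4 mcg/mL vs MEC 4 mcg/mL: adequate.

8.4 mcg/mL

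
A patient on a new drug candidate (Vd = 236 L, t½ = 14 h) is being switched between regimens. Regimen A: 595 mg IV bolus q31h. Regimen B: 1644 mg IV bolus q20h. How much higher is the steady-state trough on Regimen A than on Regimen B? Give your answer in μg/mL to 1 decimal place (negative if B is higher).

Regimen A: f = (1/2)^(31/14) ≈ 0.2155; Cmin,ss = (595/236)·f/(1−f) ≈ 0.693 μg/mL.
Regimen B: f = (1/2)^(20/14) ≈ 0.3715; Cmin,ss = (1644/236)·f/(1−f) ≈ 4.118 μg/mL.
Difference ≈ 0.693 − 4.118 ≈ -3.425 μg/mL.

-3.4 μg/mL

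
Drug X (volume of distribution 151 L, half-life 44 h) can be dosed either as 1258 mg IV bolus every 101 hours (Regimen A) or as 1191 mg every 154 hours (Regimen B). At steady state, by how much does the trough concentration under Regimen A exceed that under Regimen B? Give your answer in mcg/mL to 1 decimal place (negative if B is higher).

1.4 mcg/mL

Regimen A: f = (1/2)^(101/44) ≈ 0.2037; Cmin,ss = (1258/151)·f/(1−f) ≈ 2.131 mcg/mL.
Regimen B: f = (1/2)^(154/44) ≈ 0.0884; Cmin,ss = (1191/151)·f/(1−f) ≈ 0.765 mcg/mL.
Difference ≈ 2.131 − 0.765 ≈ 1.366 mcg/mL.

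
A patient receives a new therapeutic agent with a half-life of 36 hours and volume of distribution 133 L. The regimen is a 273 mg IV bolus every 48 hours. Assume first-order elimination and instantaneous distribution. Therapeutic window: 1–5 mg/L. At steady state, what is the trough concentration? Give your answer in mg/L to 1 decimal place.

Over one 48-h interval, 48/36 ≈ 1.3333 half-lives elapse, leaving f ≈ 0.3969 of each dose.
Accumulation ratio R = 1/(1 − f) ≈ 1/0.6031 ≈ 1.6581.
Each bolus raises the concentration by D/Vd = 273/133 ≈ 2.053 mg/L.
Cmax,ss = C₀/(1 − f) ≈ 2.053/0.6031 ≈ 3.404 mg/L.
One interval later, Cmin,ss = Cmax,ss·e^(−kτ) ≈ 3.404 × 0.3969 ≈ 1.351 mg/L.
Trough 1.4 mg/L vs MEC 1 mg/L: adequate.

1.4 mg/L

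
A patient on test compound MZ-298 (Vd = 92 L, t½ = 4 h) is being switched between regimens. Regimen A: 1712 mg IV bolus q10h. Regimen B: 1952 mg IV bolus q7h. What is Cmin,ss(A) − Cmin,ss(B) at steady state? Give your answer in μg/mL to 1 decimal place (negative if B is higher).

Regimen A: f = (1/2)^(10/4) ≈ 0.1768; Cmin,ss = (1712/92)·f/(1−f) ≈ 3.997 μg/mL.
Regimen B: f = (1/2)^(7/4) ≈ 0.2973; Cmin,ss = (1952/92)·f/(1−f) ≈ 8.977 μg/mL.
Difference ≈ 3.997 − 8.977 ≈ -4.980 μg/mL.

-5.0 μg/mL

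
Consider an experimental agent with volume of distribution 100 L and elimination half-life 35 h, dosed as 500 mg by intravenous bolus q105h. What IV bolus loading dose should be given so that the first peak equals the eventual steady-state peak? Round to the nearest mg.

571 mg

f = (1/2)^(105/35) ≈ 0.125000; accumulation ratio R = 1/(1−f) ≈ 1.14286.
Loading dose to hit Cmax,ss on first dose: D_load = D_maint·R ≈ 500 × 1.14286 ≈ 571.43 mg.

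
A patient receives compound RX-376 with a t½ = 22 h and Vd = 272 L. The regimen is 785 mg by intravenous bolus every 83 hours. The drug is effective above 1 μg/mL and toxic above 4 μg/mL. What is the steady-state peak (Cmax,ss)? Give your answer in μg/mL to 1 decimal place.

Over one 83-h interval, 83/22 ≈ 3.7727 half-lives elapse, leaving f ≈ 0.0732 of each dose.
At steady state, accumulation factor R = 1/(1 − e^(−kτ)) ≈ 1.0790.
Each bolus raises the concentration by D/Vd = 785/272 ≈ 2.886 μg/mL.
Cmax,ss = C₀/(1 − f) ≈ 2.886/0.9268 ≈ 3.114 μg/mL.
Peak 3.1 μg/mL vs MTC 4 μg/mL: below toxic threshold.

3.1 μg/mL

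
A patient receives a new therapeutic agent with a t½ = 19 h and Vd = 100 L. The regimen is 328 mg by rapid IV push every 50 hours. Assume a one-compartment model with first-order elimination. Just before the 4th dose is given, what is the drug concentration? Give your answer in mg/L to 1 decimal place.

0.6 mg/L

f = (1/2)^(τ/t½) = (1/2)^(50/19) ≈ 0.1614.
C₀ = D/Vd = 328/100 ≈ 3.280 mg/L.
Before the 4th dose, 3 doses have been given. Superposition: Cmin = C₀·(f + f² + … + f^3).
≈ 3.280 × (0.1614 + 0.0260 + 0.0042) ≈ 3.280 × 0.1916 ≈ 0.628 mg/L.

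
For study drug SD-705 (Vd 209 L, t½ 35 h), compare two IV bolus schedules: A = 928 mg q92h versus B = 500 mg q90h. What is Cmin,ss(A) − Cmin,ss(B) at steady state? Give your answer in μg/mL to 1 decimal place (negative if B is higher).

0.4 μg/mL

Regimen A: f = (1/2)^(92/35) ≈ 0.1617; Cmin,ss = (928/209)·f/(1−f) ≈ 0.856 μg/mL.
Regimen B: f = (1/2)^(90/35) ≈ 0.1682; Cmin,ss = (500/209)·f/(1−f) ≈ 0.484 μg/mL.
Difference ≈ 0.856 − 0.484 ≈ 0.372 μg/mL.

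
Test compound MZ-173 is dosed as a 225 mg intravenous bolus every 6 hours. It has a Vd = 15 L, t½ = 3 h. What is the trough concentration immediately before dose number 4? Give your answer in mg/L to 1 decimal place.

f = (1/2)^(τ/t½) = (1/2)^(6/3) ≈ 0.2500.
C₀ = D/Vd = 225/15 ≈ 15.000 mg/L.
Before the 4th dose, 3 doses have been given. Superposition: Cmin = C₀·(f + f² + … + f^3).
≈ 15.000 × (0.2500 + 0.0625 + 0.0156) ≈ 15.000 × 0.3281 ≈ 4.921 mg/L.

4.9 mg/L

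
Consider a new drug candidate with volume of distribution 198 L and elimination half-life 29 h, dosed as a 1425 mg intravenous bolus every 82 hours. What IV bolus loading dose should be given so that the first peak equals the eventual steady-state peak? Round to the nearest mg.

f = (1/2)^(82/29) ≈ 0.140868; accumulation ratio R = 1/(1−f) ≈ 1.16397.
Loading dose to hit Cmax,ss on first dose: D_load = D_maint·R ≈ 1425 × 1.16397 ≈ 1658.66 mg.

1659 mg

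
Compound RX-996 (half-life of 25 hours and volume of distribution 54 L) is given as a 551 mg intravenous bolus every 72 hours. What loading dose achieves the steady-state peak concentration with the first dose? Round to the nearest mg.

638 mg

f = (1/2)^(72/25) ≈ 0.135842; accumulation ratio R = 1/(1−f) ≈ 1.15720.
Loading dose to hit Cmax,ss on first dose: D_load = D_maint·R ≈ 551 × 1.15720 ≈ 637.62 mg.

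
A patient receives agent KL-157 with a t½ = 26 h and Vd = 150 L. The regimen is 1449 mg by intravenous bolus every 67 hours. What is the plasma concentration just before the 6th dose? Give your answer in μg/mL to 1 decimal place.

f = (1/2)^(τ/t½) = (1/2)^(67/26) ≈ 0.1676.
C₀ = D/Vd = 1449/150 ≈ 9.660 μg/mL.
Before the 6th dose, 5 doses have been given. Superposition: Cmin = C₀·(f + f² + … + f^5).
≈ 9.660 × (0.1676 + 0.0281 + 0.0047 + 0.0008 + 0.0001) ≈ 9.660 × 0.2013 ≈ 1.945 μg/mL.

1.9 μg/mL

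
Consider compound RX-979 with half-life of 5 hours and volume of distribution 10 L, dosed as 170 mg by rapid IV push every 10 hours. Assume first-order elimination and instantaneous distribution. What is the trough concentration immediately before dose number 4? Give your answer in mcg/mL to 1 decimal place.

f = (1/2)^(τ/t½) = (1/2)^(10/5) ≈ 0.2500.
C₀ = D/Vd = 170/10 ≈ 17.000 mcg/mL.
Before the 4th dose, 3 doses have been given. Superposition: Cmin = C₀·(f + f² + … + f^3).
≈ 17.000 × (0.2500 + 0.0625 + 0.0156) ≈ 17.000 × 0.3281 ≈ 5.578 mcg/mL.

5.6 mcg/mL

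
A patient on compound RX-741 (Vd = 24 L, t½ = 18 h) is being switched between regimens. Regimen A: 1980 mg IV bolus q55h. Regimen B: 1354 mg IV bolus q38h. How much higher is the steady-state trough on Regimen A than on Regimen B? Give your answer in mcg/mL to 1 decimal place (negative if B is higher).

Regimen A: f = (1/2)^(55/18) ≈ 0.1203; Cmin,ss = (1980/24)·f/(1−f) ≈ 11.282 mcg/mL.
Regimen B: f = (1/2)^(38/18) ≈ 0.2315; Cmin,ss = (1354/24)·f/(1−f) ≈ 16.995 mcg/mL.
Difference ≈ 11.282 − 16.995 ≈ -5.713 mcg/mL.

-5.7 mcg/mL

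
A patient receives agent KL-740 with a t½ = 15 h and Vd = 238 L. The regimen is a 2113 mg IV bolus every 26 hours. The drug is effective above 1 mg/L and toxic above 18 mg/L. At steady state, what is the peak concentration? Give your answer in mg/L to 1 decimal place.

τ/t½ = 26/15 ≈ 1.7333, so fraction remaining f = (1/2)^(26/15) ≈ 0.3008.
At steady state, accumulation factor R = 1/(1 − e^(−kτ)) ≈ 1.4302.
Single-dose peak C₀ = D/Vd = 2113/238 ≈ 8.878 mg/L.
Steady-state peak Cmax,ss = C₀·R ≈ 8.878 × 1.4302 ≈ 12.697 mg/L.
Peak 12.7 mg/L vs MTC 18 mg/L: below toxic threshold.

12.7 mg/L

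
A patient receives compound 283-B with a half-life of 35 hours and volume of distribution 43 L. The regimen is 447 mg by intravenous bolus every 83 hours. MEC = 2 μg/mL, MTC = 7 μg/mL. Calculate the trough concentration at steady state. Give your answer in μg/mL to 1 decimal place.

Over one 83-h interval, 83/35 ≈ 2.3714 half-lives elapse, leaving f ≈ 0.1933 of each dose.
Single-dose peak C₀ = D/Vd = 447/43 ≈ 10.395 μg/mL.
Steady-state trough Cmin,ss = C₀·f/(1−f) ≈ 10.395 × 0.1933/0.8067 ≈ 2.491 μg/mL.
Trough 2.5 μg/mL vs MEC 2 μg/mL: adequate.

2.5 μg/mL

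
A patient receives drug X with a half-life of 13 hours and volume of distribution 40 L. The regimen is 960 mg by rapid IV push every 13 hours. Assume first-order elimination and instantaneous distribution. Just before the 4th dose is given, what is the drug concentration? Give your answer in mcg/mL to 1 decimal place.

21.0 mcg/mL

f = (1/2)^(τ/t½) = (1/2)^(13/13) ≈ 0.5000.
C₀ = D/Vd = 960/40 ≈ 24.000 mcg/mL.
Before the 4th dose, 3 doses have been given. Superposition: Cmin = C₀·(f + f² + … + f^3).
≈ 24.000 × (0.5000 + 0.2500 + 0.1250) ≈ 24.000 × 0.8750 ≈ 21.000 mcg/mL.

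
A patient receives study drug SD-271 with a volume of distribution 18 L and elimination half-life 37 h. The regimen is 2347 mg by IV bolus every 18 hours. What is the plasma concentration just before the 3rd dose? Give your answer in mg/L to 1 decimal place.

f = (1/2)^(τ/t½) = (1/2)^(18/37) ≈ 0.7138.
C₀ = D/Vd = 2347/18 ≈ 130.389 mg/L.
Before the 3rd dose, 2 doses have been given. Superposition: Cmin = C₀·(f + f²).
≈ 130.389 × (0.7138 + 0.5095) ≈ 130.389 × 1.2233 ≈ 159.505 mg/L.

159.5 mg/L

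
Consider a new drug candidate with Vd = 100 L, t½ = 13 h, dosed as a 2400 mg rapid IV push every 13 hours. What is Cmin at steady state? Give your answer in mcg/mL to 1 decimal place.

The dosing interval is 1 half-life, so f = 2^(−1) = 0.5.
Accumulation ratio R = 1/(1 − f) = 1/0.5 = 2/1.
Single-dose peak C₀ = D/Vd = 2400/100 = 24 mcg/mL.
Steady-state peak Cmax,ss = C₀·R = 24 × 2/1 ≈ 48.000 mcg/mL.
Steady-state trough Cmin,ss = Cmax,ss·f ≈ 48.000 × 0.5 ≈ 24.000 mcg/mL.

24.0 mcg/mL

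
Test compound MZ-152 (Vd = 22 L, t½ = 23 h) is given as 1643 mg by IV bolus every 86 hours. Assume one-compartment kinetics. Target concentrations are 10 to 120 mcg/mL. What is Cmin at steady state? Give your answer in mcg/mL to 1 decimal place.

6.0 mcg/mL

τ/t½ = 86/23 ≈ 3.7391, so fraction remaining f = (1/2)^(86/23) ≈ 0.0749.
Accumulation ratio R = 1/(1 − f) ≈ 1/0.9251 ≈ 1.0810.
Each bolus raises the concentration by D/Vd = 1643/22 ≈ 74.682 mcg/mL.
Steady-state peak Cmax,ss = C₀·R ≈ 74.682 × 1.0810 ≈ 80.731 mcg/mL.
One interval later, Cmin,ss = Cmax,ss·e^(−kτ) ≈ 80.731 × 0.0749 ≈ 6.047 mcg/mL.
Trough 6.0 mcg/mL vs MEC 10 mcg/mL: subtherapeutic.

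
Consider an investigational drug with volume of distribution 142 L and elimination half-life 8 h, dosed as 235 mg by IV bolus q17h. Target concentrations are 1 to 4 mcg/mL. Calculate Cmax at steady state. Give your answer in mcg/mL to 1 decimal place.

Over one 17-h interval, 17/8 ≈ 2.125 half-lives elapse, leaving f ≈ 0.2293 of each dose.
At steady state, accumulation factor R = 1/(1 − e^(−kτ)) ≈ 1.2975.
Single-dose peak C₀ = D/Vd = 235/142 ≈ 1.655 mcg/mL.
Steady-state peak Cmax,ss = C₀·R ≈ 1.655 × 1.2975 ≈ 2.147 mcg/mL.
Peak 2.1 mcg/mL vs MTC 4 mcg/mL: below toxic threshold.

2.1 mcg/mL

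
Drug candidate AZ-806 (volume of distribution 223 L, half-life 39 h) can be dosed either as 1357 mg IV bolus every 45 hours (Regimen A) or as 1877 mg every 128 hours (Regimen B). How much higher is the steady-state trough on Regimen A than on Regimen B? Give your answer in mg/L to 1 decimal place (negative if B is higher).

Regimen A: f = (1/2)^(45/39) ≈ 0.4494; Cmin,ss = (1357/223)·f/(1−f) ≈ 4.967 mg/L.
Regimen B: f = (1/2)^(128/39) ≈ 0.1028; Cmin,ss = (1877/223)·f/(1−f) ≈ 0.964 mg/L.
Difference ≈ 4.967 − 0.964 ≈ 4.003 mg/L.

4.0 mg/L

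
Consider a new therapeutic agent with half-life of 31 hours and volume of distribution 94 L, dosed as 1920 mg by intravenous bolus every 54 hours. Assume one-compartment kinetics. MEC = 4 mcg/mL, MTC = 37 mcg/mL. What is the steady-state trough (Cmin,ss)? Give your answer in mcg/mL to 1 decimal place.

τ/t½ = 54/31 ≈ 1.7419, so fraction remaining f = (1/2)^(54/31) ≈ 0.2990.
At steady state, accumulation factor R = 1/(1 − e^(−kτ)) ≈ 1.4265.
Each bolus raises the concentration by D/Vd = 1920/94 ≈ 20.426 mcg/mL.
Cmax,ss = C₀/(1 − f) ≈ 20.426/0.7010 ≈ 29.138 mcg/mL.
One interval later, Cmin,ss = Cmax,ss·e^(−kτ) ≈ 29.138 × 0.2990 ≈ 8.712 mcg/mL.
Trough 8.7 mcg/mL vs MEC 4 mcg/mL: adequate.

8.7 mcg/mL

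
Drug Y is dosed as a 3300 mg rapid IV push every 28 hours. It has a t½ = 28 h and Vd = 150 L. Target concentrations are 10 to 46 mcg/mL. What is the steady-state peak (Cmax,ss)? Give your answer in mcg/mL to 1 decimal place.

τ = 28 h = 1 half-life, so f = (1/2)^1 = 0.5.
At steady state, R = 1/(1 − 0.5) = 2/1.
Single-dose peak C₀ = D/Vd = 3300/150 = 22 mcg/mL.
Steady-state peak Cmax,ss = C₀·R = 22 × 2/1 ≈ 44.000 mcg/mL.
Peak 44.0 mcg/mL vs MTC 46 mcg/mL: below toxic threshold.

44.0 mcg/mL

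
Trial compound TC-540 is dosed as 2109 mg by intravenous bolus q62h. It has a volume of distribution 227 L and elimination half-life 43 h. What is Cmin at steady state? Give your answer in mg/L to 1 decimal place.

5.4 mg/L

k = ln2/t½ = ln2/43 ≈ 0.016120 h⁻¹; fraction remaining f = e^(−kτ) = e^(−0.016120×62) ≈ 0.3681.
Each bolus raises the concentration by D/Vd = 2109/227 ≈ 9.291 mg/L.
Steady-state trough Cmin,ss = C₀·f/(1−f) ≈ 9.291 × 0.3681/0.6319 ≈ 5.412 mg/L.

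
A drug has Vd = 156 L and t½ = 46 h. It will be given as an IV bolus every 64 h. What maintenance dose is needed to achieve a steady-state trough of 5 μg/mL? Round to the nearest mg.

τ/t½ = 64/46 ≈ 1.3913, so f = (1/2)^(64/46) ≈ 0.381220.
Cmin,ss = (D/Vd)·f/(1−f), so D = Cmin,ss·Vd·(1−f)/f.
D = 5 × 156 × (1−f)/f ≈ 5 × 156 × 1.62316 ≈ 1266.06 mg.

1266 mg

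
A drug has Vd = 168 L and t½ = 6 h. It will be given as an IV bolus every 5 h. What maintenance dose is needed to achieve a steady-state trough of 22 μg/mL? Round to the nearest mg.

τ/t½ = 5/6 ≈ 0.83333, so f = (1/2)^(5/6) ≈ 0.561231.
Cmin,ss = (D/Vd)·f/(1−f), so D = Cmin,ss·Vd·(1−f)/f.
D = 22 × 168 × (1−f)/f ≈ 22 × 168 × 0.78180 ≈ 2889.53 mg.

2890 mg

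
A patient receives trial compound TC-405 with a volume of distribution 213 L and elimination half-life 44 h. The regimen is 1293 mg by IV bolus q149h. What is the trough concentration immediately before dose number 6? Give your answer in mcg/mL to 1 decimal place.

f = (1/2)^(τ/t½) = (1/2)^(149/44) ≈ 0.0956.
C₀ = D/Vd = 1293/213 ≈ 6.070 mcg/mL.
Before the 6th dose, 5 doses have been given. Superposition: Cmin = C₀·(f + f² + … + f^5).
≈ 6.070 × (0.0956 + 0.0091 + 0.0009 + 0.0001 + 0.0000) ≈ 6.070 × 0.1057 ≈ 0.642 mcg/mL.

0.6 mcg/mL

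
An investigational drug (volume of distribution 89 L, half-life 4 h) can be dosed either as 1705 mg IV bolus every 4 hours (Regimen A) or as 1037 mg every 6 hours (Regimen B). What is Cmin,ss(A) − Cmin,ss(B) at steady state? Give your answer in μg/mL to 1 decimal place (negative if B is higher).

12.8 μg/mL

Regimen A: f = (1/2)^(4/4) ≈ 0.5000; Cmin,ss = (1705/89)·f/(1−f) ≈ 19.157 μg/mL.
Regimen B: f = (1/2)^(6/4) ≈ 0.3536; Cmin,ss = (1037/89)·f/(1−f) ≈ 6.374 μg/mL.
Difference ≈ 19.157 − 6.374 ≈ 12.783 μg/mL.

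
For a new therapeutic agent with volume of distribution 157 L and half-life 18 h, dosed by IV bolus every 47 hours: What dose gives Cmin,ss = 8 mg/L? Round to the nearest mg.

τ/t½ = 47/18 ≈ 2.6111, so f = (1/2)^(47/18) ≈ 0.163673.
Cmin,ss = (D/Vd)·f/(1−f), so D = Cmin,ss·Vd·(1−f)/f.
D = 8 × 157 × (1−f)/f ≈ 8 × 157 × 5.10974 ≈ 6417.83 mg.

6418 mg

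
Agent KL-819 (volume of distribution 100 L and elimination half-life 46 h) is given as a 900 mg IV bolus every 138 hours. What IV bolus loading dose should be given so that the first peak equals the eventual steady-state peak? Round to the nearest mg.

f = (1/2)^(138/46) ≈ 0.125000; accumulation ratio R = 1/(1−f) ≈ 1.14286.
Loading dose to hit Cmax,ss on first dose: D_load = D_maint·R ≈ 900 × 1.14286 ≈ 1028.57 mg.

1029 mg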